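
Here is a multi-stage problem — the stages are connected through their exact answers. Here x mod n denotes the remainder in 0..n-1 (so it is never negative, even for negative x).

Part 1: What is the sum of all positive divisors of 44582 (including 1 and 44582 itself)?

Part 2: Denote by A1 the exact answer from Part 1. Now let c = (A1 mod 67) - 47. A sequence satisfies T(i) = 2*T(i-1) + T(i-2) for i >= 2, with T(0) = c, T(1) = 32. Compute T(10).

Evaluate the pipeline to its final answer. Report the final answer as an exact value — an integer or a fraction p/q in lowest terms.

Part 1: 44582 = 2 * 22291; sigma = (1 + 2) * (1 + 22291) = 3 * 22292 = 66876; answer 66876
Part 2: A1 = 66876; c = -37; T(2) = 2*(32) + 1*(-37) = 27; iterating: T(2)=27, T(3)=86, T(4)=199, T(5)=484, T(6)=1167, T(7)=2818, T(8)=6803, T(9)=16424, T(10)=39651; answer 39651

39651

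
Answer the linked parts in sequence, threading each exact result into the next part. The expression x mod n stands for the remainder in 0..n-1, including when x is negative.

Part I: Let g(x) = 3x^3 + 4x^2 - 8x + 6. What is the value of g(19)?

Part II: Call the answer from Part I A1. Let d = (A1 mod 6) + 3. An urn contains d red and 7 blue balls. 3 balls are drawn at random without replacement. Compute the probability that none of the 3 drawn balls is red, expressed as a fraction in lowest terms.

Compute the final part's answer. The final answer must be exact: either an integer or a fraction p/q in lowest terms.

1/13

Part I: 3*(19)^3 + 4*(19)^2 - 8*(19)^1 + 6 = (20577) + (1444) + (-152) + (6) = 21875; answer 21875
Part II: A1 = 21875; d = 8; total draws C(15,3) = 455; favorable C(7,3) = 35; P = 1/13; answer 1/13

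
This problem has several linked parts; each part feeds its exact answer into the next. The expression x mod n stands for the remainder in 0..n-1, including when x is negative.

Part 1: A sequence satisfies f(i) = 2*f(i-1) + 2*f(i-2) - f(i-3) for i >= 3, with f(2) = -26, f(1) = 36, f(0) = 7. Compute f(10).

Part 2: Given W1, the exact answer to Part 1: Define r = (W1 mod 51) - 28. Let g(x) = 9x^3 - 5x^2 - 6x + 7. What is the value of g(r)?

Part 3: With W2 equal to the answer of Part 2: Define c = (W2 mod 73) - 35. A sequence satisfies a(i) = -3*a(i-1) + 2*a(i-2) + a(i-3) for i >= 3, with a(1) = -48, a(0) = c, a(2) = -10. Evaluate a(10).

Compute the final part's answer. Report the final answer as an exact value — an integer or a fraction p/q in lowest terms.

Part 1: f(3) = 2*(-26) + 2*(36) - 1*(7) = 13; iterating: f(3)=13, f(4)=-62, f(5)=-72, f(6)=-281, f(7)=-644, f(8)=-1778, f(9)=-4563, f(10)=-12038; answer -12038
Part 2: W1 = -12038; r = 21; 9*(21)^3 - 5*(21)^2 - 6*(21)^1 + 7 = (83349) + (-2205) + (-126) + (7) = 81025; answer 81025
Part 3: W2 = 81025; c = 33; a(3) = -3*(-10) + 2*(-48) + 1*(33) = -33; iterating: a(3)=-33, a(4)=31, a(5)=-169, a(6)=536, a(7)=-1915, a(8)=6648, a(9)=-23238, a(10)=81095; answer 81095

81095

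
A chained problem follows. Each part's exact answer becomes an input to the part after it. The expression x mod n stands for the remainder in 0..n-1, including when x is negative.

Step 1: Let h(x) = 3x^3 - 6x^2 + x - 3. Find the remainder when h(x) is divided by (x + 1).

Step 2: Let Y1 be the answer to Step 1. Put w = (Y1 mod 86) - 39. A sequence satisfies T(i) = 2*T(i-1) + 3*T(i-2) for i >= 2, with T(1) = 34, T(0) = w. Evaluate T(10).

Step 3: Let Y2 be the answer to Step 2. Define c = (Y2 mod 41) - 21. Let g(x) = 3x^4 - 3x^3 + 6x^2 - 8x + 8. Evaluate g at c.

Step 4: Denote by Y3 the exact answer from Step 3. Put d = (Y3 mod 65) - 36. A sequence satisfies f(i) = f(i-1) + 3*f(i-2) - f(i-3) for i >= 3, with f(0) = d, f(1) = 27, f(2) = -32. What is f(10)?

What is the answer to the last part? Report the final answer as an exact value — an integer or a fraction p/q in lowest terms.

Step 1: remainder = value at the root: 3*(-1)^3 - 6*(-1)^2 + 1*(-1)^1 - 3 = (-3) + (-6) + (-1) + (-3) = -13; answer -13
Step 2: Y1 = -13; w = 34; T(2) = 2*(34) + 3*(34) = 170; iterating: T(2)=170, T(3)=442, T(4)=1394, T(5)=4114, T(6)=12410, T(7)=37162, T(8)=111554, T(9)=334594, T(10)=1003850; answer 1003850
Step 3: Y2 = 1003850; c = -15; 3*(-15)^4 - 3*(-15)^3 + 6*(-15)^2 - 8*(-15)^1 + 8 = (151875) + (10125) + (1350) + (120) + (8) = 163478; answer 163478
Step 4: Y3 = 163478; d = -33; f(3) = 1*(-32) + 3*(27) - 1*(-33) = 82; iterating: f(3)=82, f(4)=-41, f(5)=237, f(6)=32, f(7)=784, f(8)=643, f(9)=2963, f(10)=4108; answer 4108

4108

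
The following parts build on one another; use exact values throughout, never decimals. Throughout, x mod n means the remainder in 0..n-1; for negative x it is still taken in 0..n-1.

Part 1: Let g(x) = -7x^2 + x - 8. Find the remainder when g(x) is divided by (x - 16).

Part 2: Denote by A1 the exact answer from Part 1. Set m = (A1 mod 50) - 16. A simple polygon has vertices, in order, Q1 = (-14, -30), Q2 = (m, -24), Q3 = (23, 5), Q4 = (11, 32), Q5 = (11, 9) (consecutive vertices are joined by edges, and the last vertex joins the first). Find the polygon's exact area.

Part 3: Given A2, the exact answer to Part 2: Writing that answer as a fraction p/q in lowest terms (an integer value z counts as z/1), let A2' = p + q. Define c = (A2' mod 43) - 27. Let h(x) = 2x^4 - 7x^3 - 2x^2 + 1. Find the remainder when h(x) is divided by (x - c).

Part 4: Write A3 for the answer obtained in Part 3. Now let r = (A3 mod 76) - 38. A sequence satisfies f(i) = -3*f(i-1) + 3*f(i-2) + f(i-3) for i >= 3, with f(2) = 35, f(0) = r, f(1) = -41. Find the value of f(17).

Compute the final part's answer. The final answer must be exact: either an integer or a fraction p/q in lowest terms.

Part 1: remainder = value at the root: -7*(16)^2 + 1*(16)^1 - 8 = (-1792) + (16) + (-8) = -1784; answer -1784
Part 2: A1 = -1784; m = 0; cross terms: (-14*-24 - 0*-30)=336, (0*5 - 23*-24)=552, (23*32 - 11*5)=681, (11*9 - 11*32)=-253, (11*-30 - -14*9)=-204; twice the area = |1112| = 1112; area = 556; answer 556
Part 3: A2 = 556; threaded value p + q = 557; c = 14; remainder = value at the root: 2*(14)^4 - 7*(14)^3 - 2*(14)^2 + 1 = (76832) + (-19208) + (-392) + (1) = 57233; answer 57233
Part 4: A3 = 57233; r = -33; f(3) = -3*(35) + 3*(-41) + 1*(-33) = -261; iterating: f(3)=-261, f(4)=847, f(5)=-3289, f(6)=12147, f(7)=-45461, f(8)=169535, f(9)=-632841, f(10)=2361667, f(11)=-8813989, f(12)=32894127, f(13)=-122762681, f(14)=458156435, f(15)=-1709863221, f(16)=6381296287, f(17)=-23815322089; answer -23815322089

-23815322089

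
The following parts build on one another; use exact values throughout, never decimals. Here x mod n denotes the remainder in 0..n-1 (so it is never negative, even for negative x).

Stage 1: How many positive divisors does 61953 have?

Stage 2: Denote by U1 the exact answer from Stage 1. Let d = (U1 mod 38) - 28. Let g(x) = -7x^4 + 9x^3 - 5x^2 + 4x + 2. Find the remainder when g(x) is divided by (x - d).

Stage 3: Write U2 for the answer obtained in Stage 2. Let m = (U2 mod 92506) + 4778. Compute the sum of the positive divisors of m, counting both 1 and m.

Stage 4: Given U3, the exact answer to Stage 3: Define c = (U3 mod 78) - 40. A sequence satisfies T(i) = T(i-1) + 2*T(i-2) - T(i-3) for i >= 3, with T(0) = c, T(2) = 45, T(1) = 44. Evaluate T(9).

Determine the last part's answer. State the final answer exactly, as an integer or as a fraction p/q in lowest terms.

3739

Stage 1: 61953 = 3 * 107 * 193; number of divisors = (1+1) * (1+1) * (1+1) = 8; answer 8
Stage 2: U1 = 8; d = -20; remainder = value at the root: -7*(-20)^4 + 9*(-20)^3 - 5*(-20)^2 + 4*(-20)^1 + 2 = (-1120000) + (-72000) + (-2000) + (-80) + (2) = -1194078; answer -1194078
Stage 3: U2 = -1194078; m = 13278; 13278 = 2 * 3 * 2213; sigma = (1 + 2) * (1 + 3) * (1 + 2213) = 3 * 4 * 2214 = 26568; answer 26568
Stage 4: U3 = 26568; c = 8; T(3) = 1*(45) + 2*(44) - 1*(8) = 125; iterating: T(3)=125, T(4)=171, T(5)=376, T(6)=593, T(7)=1174, T(8)=1984, T(9)=3739; answer 3739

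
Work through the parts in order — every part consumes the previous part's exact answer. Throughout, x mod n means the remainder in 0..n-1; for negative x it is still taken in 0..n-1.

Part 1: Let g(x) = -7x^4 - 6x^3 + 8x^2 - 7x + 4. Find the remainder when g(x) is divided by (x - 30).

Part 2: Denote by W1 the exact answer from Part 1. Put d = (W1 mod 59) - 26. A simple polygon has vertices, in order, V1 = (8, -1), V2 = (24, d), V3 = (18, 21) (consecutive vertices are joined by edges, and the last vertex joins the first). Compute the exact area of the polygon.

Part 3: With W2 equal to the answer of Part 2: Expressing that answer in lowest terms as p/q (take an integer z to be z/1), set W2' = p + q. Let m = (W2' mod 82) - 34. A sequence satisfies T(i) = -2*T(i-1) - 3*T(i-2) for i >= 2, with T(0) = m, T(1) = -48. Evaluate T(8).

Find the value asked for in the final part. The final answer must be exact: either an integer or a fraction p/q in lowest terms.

Part 1: remainder = value at the root: -7*(30)^4 - 6*(30)^3 + 8*(30)^2 - 7*(30)^1 + 4 = (-5670000) + (-162000) + (7200) + (-210) + (4) = -5825006; answer -5825006
Part 2: W1 = -5825006; d = -21; cross terms: (8*-21 - 24*-1)=-144, (24*21 - 18*-21)=882, (18*-1 - 8*21)=-186; twice the area = |552| = 552; area = 276; answer 276
Part 3: W2 = 276; threaded value p + q = 277; m = -3; T(2) = -2*(-48) - 3*(-3) = 105; iterating: T(2)=105, T(3)=-66, T(4)=-183, T(5)=564, T(6)=-579, T(7)=-534, T(8)=2805; answer 2805

2805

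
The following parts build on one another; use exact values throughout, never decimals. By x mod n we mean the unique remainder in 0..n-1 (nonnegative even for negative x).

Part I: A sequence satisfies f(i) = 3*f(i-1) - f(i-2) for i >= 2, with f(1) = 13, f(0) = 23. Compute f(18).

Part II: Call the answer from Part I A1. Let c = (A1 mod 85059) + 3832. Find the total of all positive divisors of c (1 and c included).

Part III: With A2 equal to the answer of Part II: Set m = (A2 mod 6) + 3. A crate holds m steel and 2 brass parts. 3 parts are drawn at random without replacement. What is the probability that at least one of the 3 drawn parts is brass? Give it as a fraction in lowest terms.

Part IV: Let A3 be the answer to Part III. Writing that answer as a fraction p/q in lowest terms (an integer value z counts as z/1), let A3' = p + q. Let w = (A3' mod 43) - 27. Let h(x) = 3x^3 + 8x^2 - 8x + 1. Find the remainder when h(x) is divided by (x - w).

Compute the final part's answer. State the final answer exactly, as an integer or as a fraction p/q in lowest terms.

-959

Part I: f(2) = 3*(13) - 1*(23) = 16; iterating: f(2)=16, f(3)=35, f(4)=89, f(5)=232, f(6)=607, f(7)=1589, f(8)=4160, f(9)=10891, f(10)=28513, f(11)=74648, f(12)=195431, f(13)=511645, f(14)=1339504, f(15)=3506867, f(16)=9181097, f(17)=24036424, f(18)=62928175; answer 62928175
Part II: A1 = 62928175; c = 73406; 73406 = 2 * 17^2 * 127; sigma = (1 + 2) * (1 + 17 + 289) * (1 + 127) = 3 * 307 * 128 = 117888; answer 117888
Part III: A2 = 117888; m = 3; total draws C(5,3) = 10; complement C(3,3) = 1; favorable 10 - 1 = 9; P = 9/10; answer 9/10
Part IV: A3 = 9/10; threaded value p + q = 19; w = -8; remainder = value at the root: 3*(-8)^3 + 8*(-8)^2 - 8*(-8)^1 + 1 = (-1536) + (512) + (64) + (1) = -959; answer -959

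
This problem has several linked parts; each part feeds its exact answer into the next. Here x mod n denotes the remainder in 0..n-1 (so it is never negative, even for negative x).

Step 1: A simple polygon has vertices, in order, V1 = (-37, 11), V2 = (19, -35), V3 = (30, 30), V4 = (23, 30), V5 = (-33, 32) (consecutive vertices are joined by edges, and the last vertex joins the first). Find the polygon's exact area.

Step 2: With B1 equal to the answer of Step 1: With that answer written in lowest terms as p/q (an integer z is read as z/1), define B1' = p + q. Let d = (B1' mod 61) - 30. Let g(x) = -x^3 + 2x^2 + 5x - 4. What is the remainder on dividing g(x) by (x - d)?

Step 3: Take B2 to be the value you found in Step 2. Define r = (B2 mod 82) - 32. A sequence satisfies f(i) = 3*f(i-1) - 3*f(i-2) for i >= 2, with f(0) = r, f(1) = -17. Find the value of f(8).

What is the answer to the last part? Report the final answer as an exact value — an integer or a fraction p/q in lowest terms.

Step 1: cross terms: (-37*-35 - 19*11)=1086, (19*30 - 30*-35)=1620, (30*30 - 23*30)=210, (23*32 - -33*30)=1726, (-33*11 - -37*32)=821; twice the area = |5463| = 5463; area = 5463/2; answer 5463/2
Step 2: B1 = 5463/2; threaded value p + q = 5465; d = 6; remainder = value at the root: -1*(6)^3 + 2*(6)^2 + 5*(6)^1 - 4 = (-216) + (72) + (30) + (-4) = -118; answer -118
Step 3: B2 = -118; r = 14; f(2) = 3*(-17) - 3*(14) = -93; iterating: f(2)=-93, f(3)=-228, f(4)=-405, f(5)=-531, f(6)=-378, f(7)=459, f(8)=2511; answer 2511

2511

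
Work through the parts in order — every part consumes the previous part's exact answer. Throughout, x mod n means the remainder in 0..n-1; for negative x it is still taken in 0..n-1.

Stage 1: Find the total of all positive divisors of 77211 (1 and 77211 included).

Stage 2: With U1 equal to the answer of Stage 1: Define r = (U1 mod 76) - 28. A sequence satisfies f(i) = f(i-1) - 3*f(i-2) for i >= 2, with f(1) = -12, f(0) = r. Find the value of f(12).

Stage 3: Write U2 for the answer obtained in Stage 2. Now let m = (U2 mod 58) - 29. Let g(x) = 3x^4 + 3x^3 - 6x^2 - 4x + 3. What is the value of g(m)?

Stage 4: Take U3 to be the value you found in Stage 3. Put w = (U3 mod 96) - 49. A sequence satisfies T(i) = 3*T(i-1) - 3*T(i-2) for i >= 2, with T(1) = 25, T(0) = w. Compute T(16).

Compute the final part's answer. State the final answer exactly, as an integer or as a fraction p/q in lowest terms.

Stage 1: 77211 = 3^2 * 23 * 373; sigma = (1 + 3 + 9) * (1 + 23) * (1 + 373) = 13 * 24 * 374 = 116688; answer 116688
Stage 2: U1 = 116688; r = 0; f(2) = 1*(-12) - 3*(0) = -12; iterating: f(2)=-12, f(3)=24, f(4)=60, f(5)=-12, f(6)=-192, f(7)=-156, f(8)=420, f(9)=888, f(10)=-372, f(11)=-3036, f(12)=-1920; answer -1920
Stage 3: U2 = -1920; m = 23; 3*(23)^4 + 3*(23)^3 - 6*(23)^2 - 4*(23)^1 + 3 = (839523) + (36501) + (-3174) + (-92) + (3) = 872761; answer 872761
Stage 4: U3 = 872761; w = -24; T(2) = 3*(25) - 3*(-24) = 147; iterating: T(2)=147, T(3)=366, T(4)=657, T(5)=873, T(6)=648, T(7)=-675, T(8)=-3969, T(9)=-9882, T(10)=-17739, T(11)=-23571, T(12)=-17496, T(13)=18225, T(14)=107163, T(15)=266814, T(16)=478953; answer 478953

478953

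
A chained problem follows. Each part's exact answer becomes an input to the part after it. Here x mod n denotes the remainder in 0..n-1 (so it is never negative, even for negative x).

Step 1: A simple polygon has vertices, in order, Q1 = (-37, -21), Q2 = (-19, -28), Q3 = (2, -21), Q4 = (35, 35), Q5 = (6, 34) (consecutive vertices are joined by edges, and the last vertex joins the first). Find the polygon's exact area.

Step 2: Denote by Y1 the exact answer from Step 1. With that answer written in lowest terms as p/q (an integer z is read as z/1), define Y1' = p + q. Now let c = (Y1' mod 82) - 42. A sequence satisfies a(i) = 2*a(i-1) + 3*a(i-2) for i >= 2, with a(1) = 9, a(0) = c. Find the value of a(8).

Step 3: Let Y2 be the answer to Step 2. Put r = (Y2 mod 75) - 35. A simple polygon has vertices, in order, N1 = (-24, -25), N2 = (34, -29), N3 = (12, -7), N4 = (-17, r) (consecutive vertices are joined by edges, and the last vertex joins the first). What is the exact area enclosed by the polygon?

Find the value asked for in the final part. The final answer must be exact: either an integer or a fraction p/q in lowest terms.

1485

Step 1: cross terms: (-37*-28 - -19*-21)=637, (-19*-21 - 2*-28)=455, (2*35 - 35*-21)=805, (35*34 - 6*35)=980, (6*-21 - -37*34)=1132; twice the area = |4009| = 4009; area = 4009/2; answer 4009/2
Step 2: Y1 = 4009/2; threaded value p + q = 4011; c = 33; a(2) = 2*(9) + 3*(33) = 117; iterating: a(2)=117, a(3)=261, a(4)=873, a(5)=2529, a(6)=7677, a(7)=22941, a(8)=68913; answer 68913
Step 3: Y2 = 68913; r = 28; cross terms: (-24*-29 - 34*-25)=1546, (34*-7 - 12*-29)=110, (12*28 - -17*-7)=217, (-17*-25 - -24*28)=1097; twice the area = |2970| = 2970; area = 1485; answer 1485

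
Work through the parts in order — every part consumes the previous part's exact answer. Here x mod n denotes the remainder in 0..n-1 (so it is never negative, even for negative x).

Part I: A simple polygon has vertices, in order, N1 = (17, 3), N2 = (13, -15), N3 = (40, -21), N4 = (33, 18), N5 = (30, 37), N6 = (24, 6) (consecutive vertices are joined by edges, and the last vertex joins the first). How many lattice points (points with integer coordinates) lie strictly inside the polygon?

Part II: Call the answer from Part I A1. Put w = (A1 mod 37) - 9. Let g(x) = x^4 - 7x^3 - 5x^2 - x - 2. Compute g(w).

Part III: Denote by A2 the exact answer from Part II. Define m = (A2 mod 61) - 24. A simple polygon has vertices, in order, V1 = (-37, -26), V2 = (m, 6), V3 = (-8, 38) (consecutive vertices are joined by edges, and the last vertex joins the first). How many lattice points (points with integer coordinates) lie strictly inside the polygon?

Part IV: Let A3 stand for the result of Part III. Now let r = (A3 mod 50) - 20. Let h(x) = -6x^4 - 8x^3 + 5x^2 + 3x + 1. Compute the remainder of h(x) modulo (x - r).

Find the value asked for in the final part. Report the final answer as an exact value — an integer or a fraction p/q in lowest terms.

-1021939

Part I: cross terms: (17*-15 - 13*3)=-294, (13*-21 - 40*-15)=327, (40*18 - 33*-21)=1413, (33*37 - 30*18)=681, (30*6 - 24*37)=-708, (24*3 - 17*6)=-30; twice the area = |1389| = 1389; area = 1389/2; boundary points = 2 + 3 + 1 + 1 + 1 + 1 = 9; strictly interior points = area - boundary/2 + 1 = 691; answer 691
Part II: A1 = 691; w = 16; 1*(16)^4 - 7*(16)^3 - 5*(16)^2 - 1*(16)^1 - 2 = (65536) + (-28672) + (-1280) + (-16) + (-2) = 35566; answer 35566
Part III: A2 = 35566; m = -21; cross terms: (-37*6 - -21*-26)=-768, (-21*38 - -8*6)=-750, (-8*-26 - -37*38)=1614; twice the area = |96| = 96; area = 48; boundary points = 16 + 1 + 1 = 18; strictly interior points = area - boundary/2 + 1 = 40; answer 40
Part IV: A3 = 40; r = 20; remainder = value at the root: -6*(20)^4 - 8*(20)^3 + 5*(20)^2 + 3*(20)^1 + 1 = (-960000) + (-64000) + (2000) + (60) + (1) = -1021939; answer -1021939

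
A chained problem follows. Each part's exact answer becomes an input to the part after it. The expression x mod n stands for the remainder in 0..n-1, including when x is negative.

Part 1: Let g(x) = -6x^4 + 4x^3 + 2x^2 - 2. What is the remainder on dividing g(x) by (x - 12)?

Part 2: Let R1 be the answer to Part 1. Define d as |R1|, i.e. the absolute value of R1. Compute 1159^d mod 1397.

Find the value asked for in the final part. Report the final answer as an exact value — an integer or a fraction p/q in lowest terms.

Part 1: remainder = value at the root: -6*(12)^4 + 4*(12)^3 + 2*(12)^2 - 2 = (-124416) + (6912) + (288) + (-2) = -117218; answer -117218
Part 2: R1 = -117218; d = 117218; squarings mod 1397: 1159^1=1159, 1159^2=764, 1159^4=1147, 1159^8=1032, 1159^16=510, 1159^32=258, 1159^64=905, 1159^128=383, 1159^256=4, 1159^512=16, 1159^1024=256, 1159^2048=1274, 1159^4096=1159, 1159^8192=764, 1159^16384=1147, 1159^32768=1032, 1159^65536=510; 1159^117218 = 1159^2 * 1159^32 * 1159^64 * 1159^128 * 1159^256 * 1159^2048 * 1159^16384 * 1159^32768 * 1159^65536 = 1175 (mod 1397); answer 1175

1175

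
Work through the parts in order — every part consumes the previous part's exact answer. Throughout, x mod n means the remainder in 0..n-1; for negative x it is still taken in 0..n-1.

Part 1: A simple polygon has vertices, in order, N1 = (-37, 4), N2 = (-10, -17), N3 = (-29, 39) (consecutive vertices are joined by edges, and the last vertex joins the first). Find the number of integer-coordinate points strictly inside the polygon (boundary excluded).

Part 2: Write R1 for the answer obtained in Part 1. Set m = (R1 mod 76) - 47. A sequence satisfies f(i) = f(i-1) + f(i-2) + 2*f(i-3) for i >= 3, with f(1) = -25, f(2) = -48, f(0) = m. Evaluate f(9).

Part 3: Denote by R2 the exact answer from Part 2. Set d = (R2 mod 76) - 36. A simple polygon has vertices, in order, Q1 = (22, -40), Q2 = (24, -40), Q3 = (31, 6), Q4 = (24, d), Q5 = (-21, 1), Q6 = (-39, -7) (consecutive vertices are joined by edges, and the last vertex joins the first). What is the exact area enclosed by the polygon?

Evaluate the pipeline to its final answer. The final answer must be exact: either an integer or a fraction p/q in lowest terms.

1700

Part 1: cross terms: (-37*-17 - -10*4)=669, (-10*39 - -29*-17)=-883, (-29*4 - -37*39)=1327; twice the area = |1113| = 1113; area = 1113/2; boundary points = 3 + 1 + 1 = 5; strictly interior points = area - boundary/2 + 1 = 555; answer 555
Part 2: R1 = 555; m = -24; f(3) = 1*(-48) + 1*(-25) + 2*(-24) = -121; iterating: f(3)=-121, f(4)=-219, f(5)=-436, f(6)=-897, f(7)=-1771, f(8)=-3540, f(9)=-7105; answer -7105
Part 3: R2 = -7105; d = 3; cross terms: (22*-40 - 24*-40)=80, (24*6 - 31*-40)=1384, (31*3 - 24*6)=-51, (24*1 - -21*3)=87, (-21*-7 - -39*1)=186, (-39*-40 - 22*-7)=1714; twice the area = |3400| = 3400; area = 1700; answer 1700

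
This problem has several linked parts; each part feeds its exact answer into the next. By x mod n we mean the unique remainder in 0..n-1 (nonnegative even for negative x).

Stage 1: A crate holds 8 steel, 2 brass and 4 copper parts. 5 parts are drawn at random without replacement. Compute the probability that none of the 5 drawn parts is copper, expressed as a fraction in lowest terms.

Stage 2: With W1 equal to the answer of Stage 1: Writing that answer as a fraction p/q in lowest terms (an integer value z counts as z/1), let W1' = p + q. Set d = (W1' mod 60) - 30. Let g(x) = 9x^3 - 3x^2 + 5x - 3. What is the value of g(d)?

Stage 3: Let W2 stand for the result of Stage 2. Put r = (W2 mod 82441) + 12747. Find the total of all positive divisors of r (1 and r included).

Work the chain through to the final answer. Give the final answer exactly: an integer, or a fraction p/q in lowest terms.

30960

Stage 1: total draws C(14,5) = 2002; favorable C(10,5) = 252; P = 18/143; answer 18/143
Stage 2: W1 = 18/143; threaded value p + q = 161; d = 11; 9*(11)^3 - 3*(11)^2 + 5*(11)^1 - 3 = (11979) + (-363) + (55) + (-3) = 11668; answer 11668
Stage 3: W2 = 11668; r = 24415; 24415 = 5 * 19 * 257; sigma = (1 + 5) * (1 + 19) * (1 + 257) = 6 * 20 * 258 = 30960; answer 30960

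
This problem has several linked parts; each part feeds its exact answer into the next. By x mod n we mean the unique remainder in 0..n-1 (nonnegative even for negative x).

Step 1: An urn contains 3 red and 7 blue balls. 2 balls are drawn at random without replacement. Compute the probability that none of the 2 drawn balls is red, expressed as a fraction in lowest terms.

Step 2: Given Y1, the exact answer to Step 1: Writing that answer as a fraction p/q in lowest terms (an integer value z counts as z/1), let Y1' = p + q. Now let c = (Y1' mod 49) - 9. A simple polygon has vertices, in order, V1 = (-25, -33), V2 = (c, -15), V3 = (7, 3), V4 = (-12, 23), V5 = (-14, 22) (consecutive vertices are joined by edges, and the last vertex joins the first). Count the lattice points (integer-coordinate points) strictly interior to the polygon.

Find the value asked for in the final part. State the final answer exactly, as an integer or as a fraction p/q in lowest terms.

Step 1: total draws C(10,2) = 45; favorable C(7,2) = 21; P = 7/15; answer 7/15
Step 2: Y1 = 7/15; threaded value p + q = 22; c = 13; cross terms: (-25*-15 - 13*-33)=804, (13*3 - 7*-15)=144, (7*23 - -12*3)=197, (-12*22 - -14*23)=58, (-14*-33 - -25*22)=1012; twice the area = |2215| = 2215; area = 2215/2; boundary points = 2 + 6 + 1 + 1 + 11 = 21; strictly interior points = area - boundary/2 + 1 = 1098; answer 1098

1098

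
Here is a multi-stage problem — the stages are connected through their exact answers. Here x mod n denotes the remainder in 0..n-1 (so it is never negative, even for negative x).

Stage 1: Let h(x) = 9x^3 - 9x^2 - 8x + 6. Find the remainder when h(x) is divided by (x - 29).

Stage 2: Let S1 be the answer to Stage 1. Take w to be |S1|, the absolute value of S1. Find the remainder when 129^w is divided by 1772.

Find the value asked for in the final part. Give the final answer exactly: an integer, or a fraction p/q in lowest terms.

Stage 1: remainder = value at the root: 9*(29)^3 - 9*(29)^2 - 8*(29)^1 + 6 = (219501) + (-7569) + (-232) + (6) = 211706; answer 211706
Stage 2: S1 = 211706; w = 211706; squarings mod 1772: 129^1=129, 129^2=693, 129^4=37, 129^8=1369, 129^16=1157, 129^32=789, 129^64=549, 129^128=161, 129^256=1113, 129^512=141, 129^1024=389, 129^2048=701, 129^4096=557, 129^8192=149, 129^16384=937, 129^32768=829, 129^65536=1477, 129^131072=197; 129^211706 = 129^2 * 129^8 * 129^16 * 129^32 * 129^64 * 129^128 * 129^512 * 129^2048 * 129^4096 * 129^8192 * 129^65536 * 129^131072 = 1285 (mod 1772); answer 1285

1285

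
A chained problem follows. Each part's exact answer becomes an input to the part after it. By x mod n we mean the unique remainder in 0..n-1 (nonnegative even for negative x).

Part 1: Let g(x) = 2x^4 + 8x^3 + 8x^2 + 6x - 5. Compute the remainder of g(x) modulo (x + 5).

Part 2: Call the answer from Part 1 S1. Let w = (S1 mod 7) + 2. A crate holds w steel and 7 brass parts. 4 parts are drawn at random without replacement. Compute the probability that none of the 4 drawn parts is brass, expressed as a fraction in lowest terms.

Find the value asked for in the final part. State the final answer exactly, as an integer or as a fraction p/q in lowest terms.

Part 1: remainder = value at the root: 2*(-5)^4 + 8*(-5)^3 + 8*(-5)^2 + 6*(-5)^1 - 5 = (1250) + (-1000) + (200) + (-30) + (-5) = 415; answer 415
Part 2: S1 = 415; w = 4; total draws C(11,4) = 330; favorable C(4,4) = 1; P = 1/330; answer 1/330

1/330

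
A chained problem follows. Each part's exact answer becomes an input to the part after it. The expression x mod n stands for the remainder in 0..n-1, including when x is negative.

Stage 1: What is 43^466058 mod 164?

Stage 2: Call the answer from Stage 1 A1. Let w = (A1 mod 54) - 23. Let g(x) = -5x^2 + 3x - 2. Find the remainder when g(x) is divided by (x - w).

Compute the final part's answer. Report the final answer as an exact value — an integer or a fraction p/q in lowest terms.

Stage 1: squarings mod 164: 43^1=43, 43^2=45, 43^4=57, 43^8=133, 43^16=141, 43^32=37, 43^64=57, 43^128=133, 43^256=141, 43^512=37, 43^1024=57, 43^2048=133, 43^4096=141, 43^8192=37, 43^16384=57, 43^32768=133, 43^65536=141, 43^131072=37, 43^262144=57; 43^466058 = 43^2 * 43^8 * 43^128 * 43^1024 * 43^2048 * 43^4096 * 43^65536 * 43^131072 * 43^262144 = 113 (mod 164); answer 113
Stage 2: A1 = 113; w = -18; remainder = value at the root: -5*(-18)^2 + 3*(-18)^1 - 2 = (-1620) + (-54) + (-2) = -1676; answer -1676

-1676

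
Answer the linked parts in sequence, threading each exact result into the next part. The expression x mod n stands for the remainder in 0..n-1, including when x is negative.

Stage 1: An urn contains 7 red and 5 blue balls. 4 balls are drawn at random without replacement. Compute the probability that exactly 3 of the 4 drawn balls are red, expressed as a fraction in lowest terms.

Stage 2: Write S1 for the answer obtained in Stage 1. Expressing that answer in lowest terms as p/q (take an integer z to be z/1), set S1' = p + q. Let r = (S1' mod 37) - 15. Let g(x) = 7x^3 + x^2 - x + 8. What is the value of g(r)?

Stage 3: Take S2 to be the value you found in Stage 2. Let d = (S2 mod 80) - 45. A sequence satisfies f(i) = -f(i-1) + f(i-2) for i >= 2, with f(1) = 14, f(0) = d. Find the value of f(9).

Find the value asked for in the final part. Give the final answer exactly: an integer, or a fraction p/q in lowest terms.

413

Stage 1: total draws C(12,4) = 495; favorable C(7,3)*C(5,1) = 175; P = 35/99; answer 35/99
Stage 2: S1 = 35/99; threaded value p + q = 134; r = 8; 7*(8)^3 + 1*(8)^2 - 1*(8)^1 + 8 = (3584) + (64) + (-8) + (8) = 3648; answer 3648
Stage 3: S2 = 3648; d = 3; f(2) = -1*(14) + 1*(3) = -11; iterating: f(2)=-11, f(3)=25, f(4)=-36, f(5)=61, f(6)=-97, f(7)=158, f(8)=-255, f(9)=413; answer 413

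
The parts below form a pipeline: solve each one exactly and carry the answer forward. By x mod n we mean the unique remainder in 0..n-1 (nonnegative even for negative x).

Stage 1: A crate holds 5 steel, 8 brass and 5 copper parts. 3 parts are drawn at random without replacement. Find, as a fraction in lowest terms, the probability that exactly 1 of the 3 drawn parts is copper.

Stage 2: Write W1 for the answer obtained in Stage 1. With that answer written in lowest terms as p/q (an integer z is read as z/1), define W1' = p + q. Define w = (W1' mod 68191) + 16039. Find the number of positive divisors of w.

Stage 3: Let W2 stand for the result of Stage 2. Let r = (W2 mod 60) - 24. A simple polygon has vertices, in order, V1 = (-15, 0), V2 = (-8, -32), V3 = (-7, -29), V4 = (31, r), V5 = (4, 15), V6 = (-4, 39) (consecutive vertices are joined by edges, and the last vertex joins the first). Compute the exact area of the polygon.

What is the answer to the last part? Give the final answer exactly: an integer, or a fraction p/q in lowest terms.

Stage 1: total draws C(18,3) = 816; favorable C(5,1)*C(13,2) = 390; P = 65/136; answer 65/136
Stage 2: W1 = 65/136; threaded value p + q = 201; w = 16240; 16240 = 2^4 * 5 * 7 * 29; number of divisors = (4+1) * (1+1) * (1+1) * (1+1) = 40; answer 40
Stage 3: W2 = 40; r = 16; cross terms: (-15*-32 - -8*0)=480, (-8*-29 - -7*-32)=8, (-7*16 - 31*-29)=787, (31*15 - 4*16)=401, (4*39 - -4*15)=216, (-4*0 - -15*39)=585; twice the area = |2477| = 2477; area = 2477/2; answer 2477/2

2477/2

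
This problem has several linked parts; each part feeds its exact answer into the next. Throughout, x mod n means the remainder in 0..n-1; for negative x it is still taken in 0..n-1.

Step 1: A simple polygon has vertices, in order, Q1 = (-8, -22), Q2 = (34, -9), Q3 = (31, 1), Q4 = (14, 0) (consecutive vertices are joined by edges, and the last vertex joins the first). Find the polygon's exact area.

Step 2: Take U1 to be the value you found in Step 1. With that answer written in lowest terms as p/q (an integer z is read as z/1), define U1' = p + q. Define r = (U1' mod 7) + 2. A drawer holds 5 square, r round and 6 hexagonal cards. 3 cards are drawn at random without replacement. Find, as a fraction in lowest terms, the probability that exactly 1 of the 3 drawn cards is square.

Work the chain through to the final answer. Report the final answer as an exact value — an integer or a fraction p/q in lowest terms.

Step 1: cross terms: (-8*-9 - 34*-22)=820, (34*1 - 31*-9)=313, (31*0 - 14*1)=-14, (14*-22 - -8*0)=-308; twice the area = |811| = 811; area = 811/2; answer 811/2
Step 2: U1 = 811/2; threaded value p + q = 813; r = 3; total draws C(14,3) = 364; favorable C(5,1)*C(9,2) = 180; P = 45/91; answer 45/91

45/91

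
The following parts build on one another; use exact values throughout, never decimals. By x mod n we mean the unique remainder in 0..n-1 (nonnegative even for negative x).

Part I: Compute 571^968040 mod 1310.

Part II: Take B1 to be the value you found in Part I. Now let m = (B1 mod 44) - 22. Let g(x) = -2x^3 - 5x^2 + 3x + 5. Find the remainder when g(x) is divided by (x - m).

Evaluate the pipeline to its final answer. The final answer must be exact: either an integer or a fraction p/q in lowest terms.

-11215

Part I: squarings mod 1310: 571^1=571, 571^2=1161, 571^4=1241, 571^8=831, 571^16=191, 571^32=1111, 571^64=301, 571^128=211, 571^256=1291, 571^512=361, 571^1024=631, 571^2048=1231, 571^4096=1001, 571^8192=1161, 571^16384=1241, 571^32768=831, 571^65536=191, 571^131072=1111, 571^262144=301, 571^524288=211; 571^968040 = 571^8 * 571^32 * 571^64 * 571^256 * 571^1024 * 571^16384 * 571^32768 * 571^131072 * 571^262144 * 571^524288 = 831 (mod 1310); answer 831
Part II: B1 = 831; m = 17; remainder = value at the root: -2*(17)^3 - 5*(17)^2 + 3*(17)^1 + 5 = (-9826) + (-1445) + (51) + (5) = -11215; answer -11215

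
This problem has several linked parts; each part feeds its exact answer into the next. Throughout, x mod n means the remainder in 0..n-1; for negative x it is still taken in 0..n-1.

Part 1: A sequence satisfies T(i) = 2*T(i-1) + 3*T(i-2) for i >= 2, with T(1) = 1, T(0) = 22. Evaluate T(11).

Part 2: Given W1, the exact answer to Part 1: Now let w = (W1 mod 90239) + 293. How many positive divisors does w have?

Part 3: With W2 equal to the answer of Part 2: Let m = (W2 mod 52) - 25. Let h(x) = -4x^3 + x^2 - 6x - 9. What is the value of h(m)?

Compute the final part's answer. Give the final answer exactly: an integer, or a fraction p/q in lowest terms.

Part 1: T(2) = 2*(1) + 3*(22) = 68; iterating: T(2)=68, T(3)=139, T(4)=482, T(5)=1381, T(6)=4208, T(7)=12559, T(8)=37742, T(9)=113161, T(10)=339548, T(11)=1018579; answer 1018579
Part 2: W1 = 1018579; w = 26243; 26243 = 7 * 23 * 163; number of divisors = (1+1) * (1+1) * (1+1) = 8; answer 8
Part 3: W2 = 8; m = -17; -4*(-17)^3 + 1*(-17)^2 - 6*(-17)^1 - 9 = (19652) + (289) + (102) + (-9) = 20034; answer 20034

20034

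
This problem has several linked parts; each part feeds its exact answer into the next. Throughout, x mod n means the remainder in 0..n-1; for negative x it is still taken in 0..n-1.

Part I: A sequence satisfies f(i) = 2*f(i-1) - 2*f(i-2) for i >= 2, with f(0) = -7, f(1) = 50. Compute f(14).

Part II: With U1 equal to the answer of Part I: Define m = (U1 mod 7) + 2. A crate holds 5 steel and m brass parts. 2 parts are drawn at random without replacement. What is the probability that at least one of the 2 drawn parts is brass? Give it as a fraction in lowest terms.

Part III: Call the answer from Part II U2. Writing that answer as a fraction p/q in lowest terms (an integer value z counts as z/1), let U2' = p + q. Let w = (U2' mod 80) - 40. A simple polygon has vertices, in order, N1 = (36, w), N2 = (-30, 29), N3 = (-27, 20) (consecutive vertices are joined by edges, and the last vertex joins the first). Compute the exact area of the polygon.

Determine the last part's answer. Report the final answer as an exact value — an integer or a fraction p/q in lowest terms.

Part I: f(2) = 2*(50) - 2*(-7) = 114; iterating: f(2)=114, f(3)=128, f(4)=28, f(5)=-200, f(6)=-456, f(7)=-512, f(8)=-112, f(9)=800, f(10)=1824, f(11)=2048, f(12)=448, f(13)=-3200, f(14)=-7296; answer -7296
Part II: U1 = -7296; m = 7; total draws C(12,2) = 66; complement C(5,2) = 10; favorable 66 - 10 = 56; P = 28/33; answer 28/33
Part III: U2 = 28/33; threaded value p + q = 61; w = 21; cross terms: (36*29 - -30*21)=1674, (-30*20 - -27*29)=183, (-27*21 - 36*20)=-1287; twice the area = |570| = 570; area = 285; answer 285

285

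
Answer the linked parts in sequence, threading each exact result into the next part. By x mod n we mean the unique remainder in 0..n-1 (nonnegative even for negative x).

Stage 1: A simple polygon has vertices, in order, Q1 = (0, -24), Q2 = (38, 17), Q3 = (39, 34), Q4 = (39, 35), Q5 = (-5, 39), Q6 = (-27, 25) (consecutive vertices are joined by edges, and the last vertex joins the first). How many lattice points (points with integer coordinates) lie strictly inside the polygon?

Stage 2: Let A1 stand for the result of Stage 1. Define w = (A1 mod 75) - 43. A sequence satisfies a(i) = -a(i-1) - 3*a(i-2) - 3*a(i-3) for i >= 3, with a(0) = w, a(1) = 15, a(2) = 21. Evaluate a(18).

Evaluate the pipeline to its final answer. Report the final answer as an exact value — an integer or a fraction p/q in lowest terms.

Stage 1: cross terms: (0*17 - 38*-24)=912, (38*34 - 39*17)=629, (39*35 - 39*34)=39, (39*39 - -5*35)=1696, (-5*25 - -27*39)=928, (-27*-24 - 0*25)=648; twice the area = |4852| = 4852; area = 2426; boundary points = 1 + 1 + 1 + 4 + 2 + 1 = 10; strictly interior points = area - boundary/2 + 1 = 2422; answer 2422
Stage 2: A1 = 2422; w = -21; a(3) = -1*(21) - 3*(15) - 3*(-21) = -3; iterating: a(3)=-3, a(4)=-105, a(5)=51, a(6)=273, a(7)=-111, a(8)=-861, a(9)=375, a(10)=2541, a(11)=-1083, a(12)=-7665, a(13)=3291, a(14)=22953, a(15)=-9831, a(16)=-68901, a(17)=29535, a(18)=206661; answer 206661

206661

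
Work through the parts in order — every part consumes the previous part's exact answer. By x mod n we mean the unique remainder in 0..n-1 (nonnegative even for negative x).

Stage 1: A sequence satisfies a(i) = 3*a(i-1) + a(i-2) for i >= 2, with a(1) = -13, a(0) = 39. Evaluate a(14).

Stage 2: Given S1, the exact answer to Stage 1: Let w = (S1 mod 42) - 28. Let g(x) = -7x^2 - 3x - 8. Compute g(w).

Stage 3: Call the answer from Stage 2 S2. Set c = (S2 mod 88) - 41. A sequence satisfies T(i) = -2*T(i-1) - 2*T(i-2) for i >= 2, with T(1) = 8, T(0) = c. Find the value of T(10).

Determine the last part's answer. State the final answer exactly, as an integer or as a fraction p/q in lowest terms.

-416

Stage 1: a(2) = 3*(-13) + 1*(39) = 0; iterating: a(2)=0, a(3)=-13, a(4)=-39, a(5)=-130, a(6)=-429, a(7)=-1417, a(8)=-4680, a(9)=-15457, a(10)=-51051, a(11)=-168610, a(12)=-556881, a(13)=-1839253, a(14)=-6074640; answer -6074640
Stage 2: S1 = -6074640; w = 2; -7*(2)^2 - 3*(2)^1 - 8 = (-28) + (-6) + (-8) = -42; answer -42
Stage 3: S2 = -42; c = 5; T(2) = -2*(8) - 2*(5) = -26; iterating: T(2)=-26, T(3)=36, T(4)=-20, T(5)=-32, T(6)=104, T(7)=-144, T(8)=80, T(9)=128, T(10)=-416; answer -416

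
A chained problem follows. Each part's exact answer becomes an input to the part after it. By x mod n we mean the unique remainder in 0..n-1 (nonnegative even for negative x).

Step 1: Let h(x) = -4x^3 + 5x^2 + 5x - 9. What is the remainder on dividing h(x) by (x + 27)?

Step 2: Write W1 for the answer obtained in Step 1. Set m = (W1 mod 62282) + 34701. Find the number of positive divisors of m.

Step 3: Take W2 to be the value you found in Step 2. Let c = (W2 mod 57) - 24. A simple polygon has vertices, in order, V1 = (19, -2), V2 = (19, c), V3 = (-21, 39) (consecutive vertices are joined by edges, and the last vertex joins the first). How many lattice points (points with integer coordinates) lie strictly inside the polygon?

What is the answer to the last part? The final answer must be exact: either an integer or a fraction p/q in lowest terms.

Step 1: remainder = value at the root: -4*(-27)^3 + 5*(-27)^2 + 5*(-27)^1 - 9 = (78732) + (3645) + (-135) + (-9) = 82233; answer 82233
Step 2: W1 = 82233; m = 54652; 54652 = 2^2 * 13 * 1051; number of divisors = (2+1) * (1+1) * (1+1) = 12; answer 12
Step 3: W2 = 12; c = -12; cross terms: (19*-12 - 19*-2)=-190, (19*39 - -21*-12)=489, (-21*-2 - 19*39)=-699; twice the area = |-400| = 400; area = 200; boundary points = 10 + 1 + 1 = 12; strictly interior points = area - boundary/2 + 1 = 195; answer 195

195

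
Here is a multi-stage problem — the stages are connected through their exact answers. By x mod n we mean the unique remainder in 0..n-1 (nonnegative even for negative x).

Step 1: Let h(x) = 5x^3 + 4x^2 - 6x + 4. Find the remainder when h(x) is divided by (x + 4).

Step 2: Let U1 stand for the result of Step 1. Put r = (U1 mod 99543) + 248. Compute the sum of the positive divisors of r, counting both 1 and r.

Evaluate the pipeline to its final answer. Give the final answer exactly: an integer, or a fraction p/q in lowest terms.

Step 1: remainder = value at the root: 5*(-4)^3 + 4*(-4)^2 - 6*(-4)^1 + 4 = (-320) + (64) + (24) + (4) = -228; answer -228
Step 2: U1 = -228; r = 99563; 99563 is prime, so its only divisors are 1 and 99563; sigma = 1 + 99563 = 99564; answer 99564

99564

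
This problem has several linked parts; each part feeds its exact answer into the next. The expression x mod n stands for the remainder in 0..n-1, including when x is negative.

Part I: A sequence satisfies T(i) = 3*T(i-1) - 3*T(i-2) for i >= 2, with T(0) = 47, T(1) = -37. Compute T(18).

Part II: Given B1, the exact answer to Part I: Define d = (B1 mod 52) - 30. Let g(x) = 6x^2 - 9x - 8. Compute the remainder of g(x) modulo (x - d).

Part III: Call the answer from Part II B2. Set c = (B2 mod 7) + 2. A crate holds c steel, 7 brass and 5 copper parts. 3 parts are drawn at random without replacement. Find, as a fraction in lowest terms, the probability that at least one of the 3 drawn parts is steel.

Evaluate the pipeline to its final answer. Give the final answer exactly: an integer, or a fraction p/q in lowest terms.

23/34

Part I: T(2) = 3*(-37) - 3*(47) = -252; iterating: T(2)=-252, T(3)=-645, T(4)=-1179, T(5)=-1602, T(6)=-1269, T(7)=999, T(8)=6804, T(9)=17415, T(10)=31833, T(11)=43254, T(12)=34263, T(13)=-26973, T(14)=-183708, T(15)=-470205, T(16)=-859491, T(17)=-1167858, T(18)=-925101; answer -925101
Part II: B1 = -925101; d = 1; remainder = value at the root: 6*(1)^2 - 9*(1)^1 - 8 = (6) + (-9) + (-8) = -11; answer -11
Part III: B2 = -11; c = 5; total draws C(17,3) = 680; complement C(12,3) = 220; favorable 680 - 220 = 460; P = 23/34; answer 23/34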